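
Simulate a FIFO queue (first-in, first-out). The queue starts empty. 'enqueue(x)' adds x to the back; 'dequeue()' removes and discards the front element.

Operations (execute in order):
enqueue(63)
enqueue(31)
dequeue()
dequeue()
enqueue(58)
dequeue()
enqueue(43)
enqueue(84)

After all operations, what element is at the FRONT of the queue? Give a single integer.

enqueue(63): queue = [63]
enqueue(31): queue = [63, 31]
dequeue(): queue = [31]
dequeue(): queue = []
enqueue(58): queue = [58]
dequeue(): queue = []
enqueue(43): queue = [43]
enqueue(84): queue = [43, 84]

Answer: 43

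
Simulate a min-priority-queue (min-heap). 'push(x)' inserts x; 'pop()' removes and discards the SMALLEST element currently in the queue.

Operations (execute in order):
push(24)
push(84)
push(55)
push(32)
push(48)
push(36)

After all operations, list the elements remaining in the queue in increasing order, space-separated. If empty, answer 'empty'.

Answer: 24 32 36 48 55 84

Derivation:
push(24): heap contents = [24]
push(84): heap contents = [24, 84]
push(55): heap contents = [24, 55, 84]
push(32): heap contents = [24, 32, 55, 84]
push(48): heap contents = [24, 32, 48, 55, 84]
push(36): heap contents = [24, 32, 36, 48, 55, 84]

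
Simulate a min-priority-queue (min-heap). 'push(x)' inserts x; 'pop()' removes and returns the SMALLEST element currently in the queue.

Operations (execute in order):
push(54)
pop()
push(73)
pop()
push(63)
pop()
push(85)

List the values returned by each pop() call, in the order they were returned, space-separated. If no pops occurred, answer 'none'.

Answer: 54 73 63

Derivation:
push(54): heap contents = [54]
pop() → 54: heap contents = []
push(73): heap contents = [73]
pop() → 73: heap contents = []
push(63): heap contents = [63]
pop() → 63: heap contents = []
push(85): heap contents = [85]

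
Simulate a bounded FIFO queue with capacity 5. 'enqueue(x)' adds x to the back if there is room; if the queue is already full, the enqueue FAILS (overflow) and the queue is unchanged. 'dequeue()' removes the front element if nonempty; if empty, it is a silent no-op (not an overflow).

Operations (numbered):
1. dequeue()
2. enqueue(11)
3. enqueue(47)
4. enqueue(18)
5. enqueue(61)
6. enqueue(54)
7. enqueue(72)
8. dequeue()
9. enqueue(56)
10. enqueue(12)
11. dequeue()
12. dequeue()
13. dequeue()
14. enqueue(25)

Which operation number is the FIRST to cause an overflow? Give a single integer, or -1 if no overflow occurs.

Answer: 7

Derivation:
1. dequeue(): empty, no-op, size=0
2. enqueue(11): size=1
3. enqueue(47): size=2
4. enqueue(18): size=3
5. enqueue(61): size=4
6. enqueue(54): size=5
7. enqueue(72): size=5=cap → OVERFLOW (fail)
8. dequeue(): size=4
9. enqueue(56): size=5
10. enqueue(12): size=5=cap → OVERFLOW (fail)
11. dequeue(): size=4
12. dequeue(): size=3
13. dequeue(): size=2
14. enqueue(25): size=3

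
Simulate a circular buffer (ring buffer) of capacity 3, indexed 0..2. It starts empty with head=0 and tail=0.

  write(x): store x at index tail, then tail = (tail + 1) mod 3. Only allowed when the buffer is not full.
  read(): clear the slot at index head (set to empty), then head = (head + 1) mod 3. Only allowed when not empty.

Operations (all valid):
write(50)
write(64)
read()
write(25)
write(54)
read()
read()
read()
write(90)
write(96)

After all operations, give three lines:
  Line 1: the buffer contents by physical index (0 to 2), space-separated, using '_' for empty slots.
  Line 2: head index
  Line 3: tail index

Answer: _ 90 96
1
0

Derivation:
write(50): buf=[50 _ _], head=0, tail=1, size=1
write(64): buf=[50 64 _], head=0, tail=2, size=2
read(): buf=[_ 64 _], head=1, tail=2, size=1
write(25): buf=[_ 64 25], head=1, tail=0, size=2
write(54): buf=[54 64 25], head=1, tail=1, size=3
read(): buf=[54 _ 25], head=2, tail=1, size=2
read(): buf=[54 _ _], head=0, tail=1, size=1
read(): buf=[_ _ _], head=1, tail=1, size=0
write(90): buf=[_ 90 _], head=1, tail=2, size=1
write(96): buf=[_ 90 96], head=1, tail=0, size=2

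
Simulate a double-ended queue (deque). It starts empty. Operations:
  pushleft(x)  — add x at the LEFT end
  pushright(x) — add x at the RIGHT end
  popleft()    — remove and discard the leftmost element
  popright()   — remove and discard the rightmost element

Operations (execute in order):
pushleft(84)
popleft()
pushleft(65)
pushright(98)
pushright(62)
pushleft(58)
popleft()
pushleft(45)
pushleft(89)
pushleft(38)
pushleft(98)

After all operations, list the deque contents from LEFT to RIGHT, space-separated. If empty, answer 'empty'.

pushleft(84): [84]
popleft(): []
pushleft(65): [65]
pushright(98): [65, 98]
pushright(62): [65, 98, 62]
pushleft(58): [58, 65, 98, 62]
popleft(): [65, 98, 62]
pushleft(45): [45, 65, 98, 62]
pushleft(89): [89, 45, 65, 98, 62]
pushleft(38): [38, 89, 45, 65, 98, 62]
pushleft(98): [98, 38, 89, 45, 65, 98, 62]

Answer: 98 38 89 45 65 98 62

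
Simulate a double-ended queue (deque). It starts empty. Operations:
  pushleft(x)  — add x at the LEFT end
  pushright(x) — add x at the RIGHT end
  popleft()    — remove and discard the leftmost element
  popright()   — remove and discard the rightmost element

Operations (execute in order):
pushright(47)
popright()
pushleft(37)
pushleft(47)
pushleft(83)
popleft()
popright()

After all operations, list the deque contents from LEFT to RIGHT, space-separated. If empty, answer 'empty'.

pushright(47): [47]
popright(): []
pushleft(37): [37]
pushleft(47): [47, 37]
pushleft(83): [83, 47, 37]
popleft(): [47, 37]
popright(): [47]

Answer: 47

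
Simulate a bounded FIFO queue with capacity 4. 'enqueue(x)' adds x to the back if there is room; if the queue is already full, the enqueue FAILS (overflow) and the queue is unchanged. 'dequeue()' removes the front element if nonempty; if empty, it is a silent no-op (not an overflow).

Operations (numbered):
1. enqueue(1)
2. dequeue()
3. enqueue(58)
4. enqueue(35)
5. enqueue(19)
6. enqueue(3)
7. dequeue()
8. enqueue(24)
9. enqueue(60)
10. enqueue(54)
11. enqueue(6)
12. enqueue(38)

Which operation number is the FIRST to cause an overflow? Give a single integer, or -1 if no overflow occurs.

1. enqueue(1): size=1
2. dequeue(): size=0
3. enqueue(58): size=1
4. enqueue(35): size=2
5. enqueue(19): size=3
6. enqueue(3): size=4
7. dequeue(): size=3
8. enqueue(24): size=4
9. enqueue(60): size=4=cap → OVERFLOW (fail)
10. enqueue(54): size=4=cap → OVERFLOW (fail)
11. enqueue(6): size=4=cap → OVERFLOW (fail)
12. enqueue(38): size=4=cap → OVERFLOW (fail)

Answer: 9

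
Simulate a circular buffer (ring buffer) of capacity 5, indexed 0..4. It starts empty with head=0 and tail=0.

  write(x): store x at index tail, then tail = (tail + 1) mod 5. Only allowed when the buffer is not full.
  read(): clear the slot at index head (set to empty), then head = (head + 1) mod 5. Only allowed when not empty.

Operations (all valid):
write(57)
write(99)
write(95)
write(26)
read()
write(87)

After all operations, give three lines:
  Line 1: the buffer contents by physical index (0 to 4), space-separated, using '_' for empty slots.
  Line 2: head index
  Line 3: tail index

write(57): buf=[57 _ _ _ _], head=0, tail=1, size=1
write(99): buf=[57 99 _ _ _], head=0, tail=2, size=2
write(95): buf=[57 99 95 _ _], head=0, tail=3, size=3
write(26): buf=[57 99 95 26 _], head=0, tail=4, size=4
read(): buf=[_ 99 95 26 _], head=1, tail=4, size=3
write(87): buf=[_ 99 95 26 87], head=1, tail=0, size=4

Answer: _ 99 95 26 87
1
0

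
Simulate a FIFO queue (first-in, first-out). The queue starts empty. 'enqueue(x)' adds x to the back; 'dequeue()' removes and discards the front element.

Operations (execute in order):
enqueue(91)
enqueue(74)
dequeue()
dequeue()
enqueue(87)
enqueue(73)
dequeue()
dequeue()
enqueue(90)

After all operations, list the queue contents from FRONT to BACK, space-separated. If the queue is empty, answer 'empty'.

enqueue(91): [91]
enqueue(74): [91, 74]
dequeue(): [74]
dequeue(): []
enqueue(87): [87]
enqueue(73): [87, 73]
dequeue(): [73]
dequeue(): []
enqueue(90): [90]

Answer: 90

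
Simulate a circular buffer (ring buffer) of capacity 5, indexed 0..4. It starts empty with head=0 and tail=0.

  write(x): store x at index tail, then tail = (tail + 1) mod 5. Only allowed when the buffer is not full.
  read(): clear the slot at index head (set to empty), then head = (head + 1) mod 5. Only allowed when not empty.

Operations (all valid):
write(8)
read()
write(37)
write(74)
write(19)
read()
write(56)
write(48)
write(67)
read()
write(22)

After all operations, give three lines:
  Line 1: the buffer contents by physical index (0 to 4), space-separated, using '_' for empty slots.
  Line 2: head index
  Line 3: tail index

Answer: 48 67 22 19 56
3
3

Derivation:
write(8): buf=[8 _ _ _ _], head=0, tail=1, size=1
read(): buf=[_ _ _ _ _], head=1, tail=1, size=0
write(37): buf=[_ 37 _ _ _], head=1, tail=2, size=1
write(74): buf=[_ 37 74 _ _], head=1, tail=3, size=2
write(19): buf=[_ 37 74 19 _], head=1, tail=4, size=3
read(): buf=[_ _ 74 19 _], head=2, tail=4, size=2
write(56): buf=[_ _ 74 19 56], head=2, tail=0, size=3
write(48): buf=[48 _ 74 19 56], head=2, tail=1, size=4
write(67): buf=[48 67 74 19 56], head=2, tail=2, size=5
read(): buf=[48 67 _ 19 56], head=3, tail=2, size=4
write(22): buf=[48 67 22 19 56], head=3, tail=3, size=5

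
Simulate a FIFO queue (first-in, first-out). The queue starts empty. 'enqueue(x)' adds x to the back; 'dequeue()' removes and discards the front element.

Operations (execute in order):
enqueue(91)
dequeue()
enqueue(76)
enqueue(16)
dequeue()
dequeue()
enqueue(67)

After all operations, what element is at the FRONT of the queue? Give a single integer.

Answer: 67

Derivation:
enqueue(91): queue = [91]
dequeue(): queue = []
enqueue(76): queue = [76]
enqueue(16): queue = [76, 16]
dequeue(): queue = [16]
dequeue(): queue = []
enqueue(67): queue = [67]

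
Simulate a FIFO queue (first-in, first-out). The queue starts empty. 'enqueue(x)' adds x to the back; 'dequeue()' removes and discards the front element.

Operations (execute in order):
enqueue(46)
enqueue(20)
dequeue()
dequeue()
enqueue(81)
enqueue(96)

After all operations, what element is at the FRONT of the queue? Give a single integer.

enqueue(46): queue = [46]
enqueue(20): queue = [46, 20]
dequeue(): queue = [20]
dequeue(): queue = []
enqueue(81): queue = [81]
enqueue(96): queue = [81, 96]

Answer: 81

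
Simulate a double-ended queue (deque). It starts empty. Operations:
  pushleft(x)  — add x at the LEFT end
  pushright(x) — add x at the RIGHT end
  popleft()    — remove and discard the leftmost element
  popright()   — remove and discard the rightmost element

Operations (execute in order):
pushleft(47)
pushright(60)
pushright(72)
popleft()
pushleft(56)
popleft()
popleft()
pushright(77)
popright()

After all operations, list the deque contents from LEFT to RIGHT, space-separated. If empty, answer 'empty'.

Answer: 72

Derivation:
pushleft(47): [47]
pushright(60): [47, 60]
pushright(72): [47, 60, 72]
popleft(): [60, 72]
pushleft(56): [56, 60, 72]
popleft(): [60, 72]
popleft(): [72]
pushright(77): [72, 77]
popright(): [72]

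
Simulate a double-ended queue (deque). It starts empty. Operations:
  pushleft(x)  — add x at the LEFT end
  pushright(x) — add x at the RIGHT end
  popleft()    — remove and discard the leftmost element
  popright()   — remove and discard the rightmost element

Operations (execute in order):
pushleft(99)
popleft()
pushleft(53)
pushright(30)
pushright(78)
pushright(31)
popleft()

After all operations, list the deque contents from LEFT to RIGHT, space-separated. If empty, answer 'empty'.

Answer: 30 78 31

Derivation:
pushleft(99): [99]
popleft(): []
pushleft(53): [53]
pushright(30): [53, 30]
pushright(78): [53, 30, 78]
pushright(31): [53, 30, 78, 31]
popleft(): [30, 78, 31]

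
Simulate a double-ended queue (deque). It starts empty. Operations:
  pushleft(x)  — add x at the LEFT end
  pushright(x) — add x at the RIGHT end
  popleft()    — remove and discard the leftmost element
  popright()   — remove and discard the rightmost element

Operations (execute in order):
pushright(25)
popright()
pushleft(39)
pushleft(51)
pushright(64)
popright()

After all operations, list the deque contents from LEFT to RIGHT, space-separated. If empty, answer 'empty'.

pushright(25): [25]
popright(): []
pushleft(39): [39]
pushleft(51): [51, 39]
pushright(64): [51, 39, 64]
popright(): [51, 39]

Answer: 51 39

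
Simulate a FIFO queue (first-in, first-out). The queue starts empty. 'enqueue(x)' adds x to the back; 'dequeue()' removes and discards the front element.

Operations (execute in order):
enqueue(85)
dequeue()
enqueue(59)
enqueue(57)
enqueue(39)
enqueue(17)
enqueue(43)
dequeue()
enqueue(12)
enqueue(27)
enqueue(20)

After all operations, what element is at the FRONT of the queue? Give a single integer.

Answer: 57

Derivation:
enqueue(85): queue = [85]
dequeue(): queue = []
enqueue(59): queue = [59]
enqueue(57): queue = [59, 57]
enqueue(39): queue = [59, 57, 39]
enqueue(17): queue = [59, 57, 39, 17]
enqueue(43): queue = [59, 57, 39, 17, 43]
dequeue(): queue = [57, 39, 17, 43]
enqueue(12): queue = [57, 39, 17, 43, 12]
enqueue(27): queue = [57, 39, 17, 43, 12, 27]
enqueue(20): queue = [57, 39, 17, 43, 12, 27, 20]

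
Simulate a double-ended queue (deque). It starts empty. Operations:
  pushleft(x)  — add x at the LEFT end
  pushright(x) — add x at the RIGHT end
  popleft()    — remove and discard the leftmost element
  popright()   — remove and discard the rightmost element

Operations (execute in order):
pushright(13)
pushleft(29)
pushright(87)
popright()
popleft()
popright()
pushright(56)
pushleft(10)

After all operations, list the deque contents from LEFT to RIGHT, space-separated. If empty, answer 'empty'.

pushright(13): [13]
pushleft(29): [29, 13]
pushright(87): [29, 13, 87]
popright(): [29, 13]
popleft(): [13]
popright(): []
pushright(56): [56]
pushleft(10): [10, 56]

Answer: 10 56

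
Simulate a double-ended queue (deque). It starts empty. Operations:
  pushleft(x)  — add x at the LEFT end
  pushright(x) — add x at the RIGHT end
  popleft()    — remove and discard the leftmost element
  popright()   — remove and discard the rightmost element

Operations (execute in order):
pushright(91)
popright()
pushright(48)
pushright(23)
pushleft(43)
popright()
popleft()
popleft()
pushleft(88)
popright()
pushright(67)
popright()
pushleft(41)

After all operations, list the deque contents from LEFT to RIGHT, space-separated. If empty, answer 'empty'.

pushright(91): [91]
popright(): []
pushright(48): [48]
pushright(23): [48, 23]
pushleft(43): [43, 48, 23]
popright(): [43, 48]
popleft(): [48]
popleft(): []
pushleft(88): [88]
popright(): []
pushright(67): [67]
popright(): []
pushleft(41): [41]

Answer: 41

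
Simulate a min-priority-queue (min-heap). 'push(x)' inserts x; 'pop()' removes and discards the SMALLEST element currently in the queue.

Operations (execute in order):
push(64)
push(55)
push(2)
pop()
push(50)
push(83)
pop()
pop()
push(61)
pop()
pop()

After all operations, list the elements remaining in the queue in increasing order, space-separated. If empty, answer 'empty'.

Answer: 83

Derivation:
push(64): heap contents = [64]
push(55): heap contents = [55, 64]
push(2): heap contents = [2, 55, 64]
pop() → 2: heap contents = [55, 64]
push(50): heap contents = [50, 55, 64]
push(83): heap contents = [50, 55, 64, 83]
pop() → 50: heap contents = [55, 64, 83]
pop() → 55: heap contents = [64, 83]
push(61): heap contents = [61, 64, 83]
pop() → 61: heap contents = [64, 83]
pop() → 64: heap contents = [83]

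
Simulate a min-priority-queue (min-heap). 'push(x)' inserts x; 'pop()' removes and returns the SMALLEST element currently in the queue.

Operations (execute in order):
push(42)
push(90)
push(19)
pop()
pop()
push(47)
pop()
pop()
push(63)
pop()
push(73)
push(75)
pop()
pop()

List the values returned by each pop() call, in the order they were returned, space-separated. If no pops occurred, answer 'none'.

Answer: 19 42 47 90 63 73 75

Derivation:
push(42): heap contents = [42]
push(90): heap contents = [42, 90]
push(19): heap contents = [19, 42, 90]
pop() → 19: heap contents = [42, 90]
pop() → 42: heap contents = [90]
push(47): heap contents = [47, 90]
pop() → 47: heap contents = [90]
pop() → 90: heap contents = []
push(63): heap contents = [63]
pop() → 63: heap contents = []
push(73): heap contents = [73]
push(75): heap contents = [73, 75]
pop() → 73: heap contents = [75]
pop() → 75: heap contents = []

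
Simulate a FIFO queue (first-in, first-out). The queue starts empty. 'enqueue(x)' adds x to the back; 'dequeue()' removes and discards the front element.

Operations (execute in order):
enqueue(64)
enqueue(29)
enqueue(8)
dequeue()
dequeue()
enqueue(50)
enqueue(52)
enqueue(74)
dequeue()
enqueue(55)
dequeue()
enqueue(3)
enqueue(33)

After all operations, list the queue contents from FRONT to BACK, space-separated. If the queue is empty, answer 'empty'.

enqueue(64): [64]
enqueue(29): [64, 29]
enqueue(8): [64, 29, 8]
dequeue(): [29, 8]
dequeue(): [8]
enqueue(50): [8, 50]
enqueue(52): [8, 50, 52]
enqueue(74): [8, 50, 52, 74]
dequeue(): [50, 52, 74]
enqueue(55): [50, 52, 74, 55]
dequeue(): [52, 74, 55]
enqueue(3): [52, 74, 55, 3]
enqueue(33): [52, 74, 55, 3, 33]

Answer: 52 74 55 3 33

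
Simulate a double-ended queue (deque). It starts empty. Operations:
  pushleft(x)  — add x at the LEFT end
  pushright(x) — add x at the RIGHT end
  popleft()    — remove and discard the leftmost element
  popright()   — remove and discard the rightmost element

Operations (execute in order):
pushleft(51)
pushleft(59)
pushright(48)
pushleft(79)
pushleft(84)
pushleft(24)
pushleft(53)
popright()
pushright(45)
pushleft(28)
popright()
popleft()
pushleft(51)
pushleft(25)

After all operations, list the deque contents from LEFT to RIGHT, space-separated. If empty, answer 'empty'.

Answer: 25 51 53 24 84 79 59 51

Derivation:
pushleft(51): [51]
pushleft(59): [59, 51]
pushright(48): [59, 51, 48]
pushleft(79): [79, 59, 51, 48]
pushleft(84): [84, 79, 59, 51, 48]
pushleft(24): [24, 84, 79, 59, 51, 48]
pushleft(53): [53, 24, 84, 79, 59, 51, 48]
popright(): [53, 24, 84, 79, 59, 51]
pushright(45): [53, 24, 84, 79, 59, 51, 45]
pushleft(28): [28, 53, 24, 84, 79, 59, 51, 45]
popright(): [28, 53, 24, 84, 79, 59, 51]
popleft(): [53, 24, 84, 79, 59, 51]
pushleft(51): [51, 53, 24, 84, 79, 59, 51]
pushleft(25): [25, 51, 53, 24, 84, 79, 59, 51]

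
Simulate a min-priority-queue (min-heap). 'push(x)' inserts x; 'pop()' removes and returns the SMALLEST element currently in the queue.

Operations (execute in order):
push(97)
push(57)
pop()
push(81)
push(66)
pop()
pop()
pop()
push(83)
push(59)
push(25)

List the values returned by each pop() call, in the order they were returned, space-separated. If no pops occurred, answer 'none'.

push(97): heap contents = [97]
push(57): heap contents = [57, 97]
pop() → 57: heap contents = [97]
push(81): heap contents = [81, 97]
push(66): heap contents = [66, 81, 97]
pop() → 66: heap contents = [81, 97]
pop() → 81: heap contents = [97]
pop() → 97: heap contents = []
push(83): heap contents = [83]
push(59): heap contents = [59, 83]
push(25): heap contents = [25, 59, 83]

Answer: 57 66 81 97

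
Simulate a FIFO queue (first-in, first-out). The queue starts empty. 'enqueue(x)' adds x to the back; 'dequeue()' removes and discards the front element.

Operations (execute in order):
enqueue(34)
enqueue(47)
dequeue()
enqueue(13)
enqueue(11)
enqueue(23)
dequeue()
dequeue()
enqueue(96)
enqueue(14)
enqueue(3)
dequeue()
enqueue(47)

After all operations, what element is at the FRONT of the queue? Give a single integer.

Answer: 23

Derivation:
enqueue(34): queue = [34]
enqueue(47): queue = [34, 47]
dequeue(): queue = [47]
enqueue(13): queue = [47, 13]
enqueue(11): queue = [47, 13, 11]
enqueue(23): queue = [47, 13, 11, 23]
dequeue(): queue = [13, 11, 23]
dequeue(): queue = [11, 23]
enqueue(96): queue = [11, 23, 96]
enqueue(14): queue = [11, 23, 96, 14]
enqueue(3): queue = [11, 23, 96, 14, 3]
dequeue(): queue = [23, 96, 14, 3]
enqueue(47): queue = [23, 96, 14, 3, 47]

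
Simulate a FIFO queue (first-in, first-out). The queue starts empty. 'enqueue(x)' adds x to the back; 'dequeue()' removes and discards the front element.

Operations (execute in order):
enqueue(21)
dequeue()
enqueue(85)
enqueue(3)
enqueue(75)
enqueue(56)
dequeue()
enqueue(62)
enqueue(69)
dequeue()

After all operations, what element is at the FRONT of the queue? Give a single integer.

Answer: 75

Derivation:
enqueue(21): queue = [21]
dequeue(): queue = []
enqueue(85): queue = [85]
enqueue(3): queue = [85, 3]
enqueue(75): queue = [85, 3, 75]
enqueue(56): queue = [85, 3, 75, 56]
dequeue(): queue = [3, 75, 56]
enqueue(62): queue = [3, 75, 56, 62]
enqueue(69): queue = [3, 75, 56, 62, 69]
dequeue(): queue = [75, 56, 62, 69]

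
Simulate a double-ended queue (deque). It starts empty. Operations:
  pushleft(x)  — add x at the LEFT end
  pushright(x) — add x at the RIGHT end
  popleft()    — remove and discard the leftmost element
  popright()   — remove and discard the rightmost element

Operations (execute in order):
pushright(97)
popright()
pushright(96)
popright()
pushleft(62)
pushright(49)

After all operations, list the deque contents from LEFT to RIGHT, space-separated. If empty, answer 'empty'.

pushright(97): [97]
popright(): []
pushright(96): [96]
popright(): []
pushleft(62): [62]
pushright(49): [62, 49]

Answer: 62 49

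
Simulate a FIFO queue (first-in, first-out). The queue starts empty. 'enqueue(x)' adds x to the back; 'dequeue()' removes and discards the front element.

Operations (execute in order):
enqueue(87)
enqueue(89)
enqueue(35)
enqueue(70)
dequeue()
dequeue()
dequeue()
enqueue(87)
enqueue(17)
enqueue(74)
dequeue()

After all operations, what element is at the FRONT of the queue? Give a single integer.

Answer: 87

Derivation:
enqueue(87): queue = [87]
enqueue(89): queue = [87, 89]
enqueue(35): queue = [87, 89, 35]
enqueue(70): queue = [87, 89, 35, 70]
dequeue(): queue = [89, 35, 70]
dequeue(): queue = [35, 70]
dequeue(): queue = [70]
enqueue(87): queue = [70, 87]
enqueue(17): queue = [70, 87, 17]
enqueue(74): queue = [70, 87, 17, 74]
dequeue(): queue = [87, 17, 74]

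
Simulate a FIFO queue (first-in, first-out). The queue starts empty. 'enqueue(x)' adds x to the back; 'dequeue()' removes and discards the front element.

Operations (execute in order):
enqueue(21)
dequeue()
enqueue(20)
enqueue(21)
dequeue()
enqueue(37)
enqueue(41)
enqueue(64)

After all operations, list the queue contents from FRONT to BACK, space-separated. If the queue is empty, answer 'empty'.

Answer: 21 37 41 64

Derivation:
enqueue(21): [21]
dequeue(): []
enqueue(20): [20]
enqueue(21): [20, 21]
dequeue(): [21]
enqueue(37): [21, 37]
enqueue(41): [21, 37, 41]
enqueue(64): [21, 37, 41, 64]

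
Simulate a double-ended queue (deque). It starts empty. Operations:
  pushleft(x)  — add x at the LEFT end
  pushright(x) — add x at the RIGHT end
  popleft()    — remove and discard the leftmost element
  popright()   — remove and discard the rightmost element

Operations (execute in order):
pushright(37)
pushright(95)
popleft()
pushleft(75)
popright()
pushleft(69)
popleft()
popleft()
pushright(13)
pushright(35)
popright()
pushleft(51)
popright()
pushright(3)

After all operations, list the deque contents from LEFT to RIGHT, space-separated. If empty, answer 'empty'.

pushright(37): [37]
pushright(95): [37, 95]
popleft(): [95]
pushleft(75): [75, 95]
popright(): [75]
pushleft(69): [69, 75]
popleft(): [75]
popleft(): []
pushright(13): [13]
pushright(35): [13, 35]
popright(): [13]
pushleft(51): [51, 13]
popright(): [51]
pushright(3): [51, 3]

Answer: 51 3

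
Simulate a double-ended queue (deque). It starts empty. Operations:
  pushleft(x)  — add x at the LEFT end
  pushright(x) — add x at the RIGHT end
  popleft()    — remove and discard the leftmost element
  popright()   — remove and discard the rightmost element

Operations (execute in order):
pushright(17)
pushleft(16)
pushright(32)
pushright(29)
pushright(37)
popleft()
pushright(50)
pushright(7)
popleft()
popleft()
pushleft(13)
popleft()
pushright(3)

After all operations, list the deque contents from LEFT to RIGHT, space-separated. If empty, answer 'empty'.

pushright(17): [17]
pushleft(16): [16, 17]
pushright(32): [16, 17, 32]
pushright(29): [16, 17, 32, 29]
pushright(37): [16, 17, 32, 29, 37]
popleft(): [17, 32, 29, 37]
pushright(50): [17, 32, 29, 37, 50]
pushright(7): [17, 32, 29, 37, 50, 7]
popleft(): [32, 29, 37, 50, 7]
popleft(): [29, 37, 50, 7]
pushleft(13): [13, 29, 37, 50, 7]
popleft(): [29, 37, 50, 7]
pushright(3): [29, 37, 50, 7, 3]

Answer: 29 37 50 7 3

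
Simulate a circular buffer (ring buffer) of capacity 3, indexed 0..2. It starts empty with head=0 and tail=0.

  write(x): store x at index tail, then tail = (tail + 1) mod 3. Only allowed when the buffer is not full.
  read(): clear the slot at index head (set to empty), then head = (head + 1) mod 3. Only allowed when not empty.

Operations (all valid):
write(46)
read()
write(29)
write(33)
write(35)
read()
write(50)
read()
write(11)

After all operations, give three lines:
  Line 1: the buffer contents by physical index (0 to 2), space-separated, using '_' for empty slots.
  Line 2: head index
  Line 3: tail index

Answer: 35 50 11
0
0

Derivation:
write(46): buf=[46 _ _], head=0, tail=1, size=1
read(): buf=[_ _ _], head=1, tail=1, size=0
write(29): buf=[_ 29 _], head=1, tail=2, size=1
write(33): buf=[_ 29 33], head=1, tail=0, size=2
write(35): buf=[35 29 33], head=1, tail=1, size=3
read(): buf=[35 _ 33], head=2, tail=1, size=2
write(50): buf=[35 50 33], head=2, tail=2, size=3
read(): buf=[35 50 _], head=0, tail=2, size=2
write(11): buf=[35 50 11], head=0, tail=0, size=3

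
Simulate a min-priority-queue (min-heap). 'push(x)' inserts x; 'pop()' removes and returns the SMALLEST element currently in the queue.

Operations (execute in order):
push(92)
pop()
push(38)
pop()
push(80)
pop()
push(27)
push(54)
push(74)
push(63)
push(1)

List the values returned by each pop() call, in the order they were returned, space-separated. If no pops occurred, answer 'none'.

Answer: 92 38 80

Derivation:
push(92): heap contents = [92]
pop() → 92: heap contents = []
push(38): heap contents = [38]
pop() → 38: heap contents = []
push(80): heap contents = [80]
pop() → 80: heap contents = []
push(27): heap contents = [27]
push(54): heap contents = [27, 54]
push(74): heap contents = [27, 54, 74]
push(63): heap contents = [27, 54, 63, 74]
push(1): heap contents = [1, 27, 54, 63, 74]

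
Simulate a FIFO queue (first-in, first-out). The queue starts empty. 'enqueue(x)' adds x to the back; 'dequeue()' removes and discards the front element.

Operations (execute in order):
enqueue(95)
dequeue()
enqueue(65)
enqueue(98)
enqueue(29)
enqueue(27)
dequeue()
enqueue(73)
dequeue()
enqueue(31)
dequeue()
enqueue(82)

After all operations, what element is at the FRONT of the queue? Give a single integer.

enqueue(95): queue = [95]
dequeue(): queue = []
enqueue(65): queue = [65]
enqueue(98): queue = [65, 98]
enqueue(29): queue = [65, 98, 29]
enqueue(27): queue = [65, 98, 29, 27]
dequeue(): queue = [98, 29, 27]
enqueue(73): queue = [98, 29, 27, 73]
dequeue(): queue = [29, 27, 73]
enqueue(31): queue = [29, 27, 73, 31]
dequeue(): queue = [27, 73, 31]
enqueue(82): queue = [27, 73, 31, 82]

Answer: 27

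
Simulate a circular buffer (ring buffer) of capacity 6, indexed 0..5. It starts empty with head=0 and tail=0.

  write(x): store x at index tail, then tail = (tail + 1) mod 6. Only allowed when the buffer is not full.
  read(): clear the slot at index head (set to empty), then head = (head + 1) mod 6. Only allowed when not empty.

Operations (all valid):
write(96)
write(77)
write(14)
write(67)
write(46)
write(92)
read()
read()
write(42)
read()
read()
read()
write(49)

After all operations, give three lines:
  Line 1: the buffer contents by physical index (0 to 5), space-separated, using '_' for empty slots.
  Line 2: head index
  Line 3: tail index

Answer: 42 49 _ _ _ 92
5
2

Derivation:
write(96): buf=[96 _ _ _ _ _], head=0, tail=1, size=1
write(77): buf=[96 77 _ _ _ _], head=0, tail=2, size=2
write(14): buf=[96 77 14 _ _ _], head=0, tail=3, size=3
write(67): buf=[96 77 14 67 _ _], head=0, tail=4, size=4
write(46): buf=[96 77 14 67 46 _], head=0, tail=5, size=5
write(92): buf=[96 77 14 67 46 92], head=0, tail=0, size=6
read(): buf=[_ 77 14 67 46 92], head=1, tail=0, size=5
read(): buf=[_ _ 14 67 46 92], head=2, tail=0, size=4
write(42): buf=[42 _ 14 67 46 92], head=2, tail=1, size=5
read(): buf=[42 _ _ 67 46 92], head=3, tail=1, size=4
read(): buf=[42 _ _ _ 46 92], head=4, tail=1, size=3
read(): buf=[42 _ _ _ _ 92], head=5, tail=1, size=2
write(49): buf=[42 49 _ _ _ 92], head=5, tail=2, size=3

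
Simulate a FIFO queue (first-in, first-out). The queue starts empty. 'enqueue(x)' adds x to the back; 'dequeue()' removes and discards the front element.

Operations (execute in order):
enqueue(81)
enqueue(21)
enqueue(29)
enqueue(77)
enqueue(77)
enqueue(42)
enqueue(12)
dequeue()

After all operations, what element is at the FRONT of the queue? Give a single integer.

enqueue(81): queue = [81]
enqueue(21): queue = [81, 21]
enqueue(29): queue = [81, 21, 29]
enqueue(77): queue = [81, 21, 29, 77]
enqueue(77): queue = [81, 21, 29, 77, 77]
enqueue(42): queue = [81, 21, 29, 77, 77, 42]
enqueue(12): queue = [81, 21, 29, 77, 77, 42, 12]
dequeue(): queue = [21, 29, 77, 77, 42, 12]

Answer: 21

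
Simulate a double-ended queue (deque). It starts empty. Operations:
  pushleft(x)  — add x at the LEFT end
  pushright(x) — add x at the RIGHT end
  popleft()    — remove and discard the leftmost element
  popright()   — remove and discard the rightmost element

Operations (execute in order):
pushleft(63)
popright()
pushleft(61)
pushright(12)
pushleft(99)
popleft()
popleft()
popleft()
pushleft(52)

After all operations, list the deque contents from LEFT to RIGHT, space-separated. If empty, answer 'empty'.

Answer: 52

Derivation:
pushleft(63): [63]
popright(): []
pushleft(61): [61]
pushright(12): [61, 12]
pushleft(99): [99, 61, 12]
popleft(): [61, 12]
popleft(): [12]
popleft(): []
pushleft(52): [52]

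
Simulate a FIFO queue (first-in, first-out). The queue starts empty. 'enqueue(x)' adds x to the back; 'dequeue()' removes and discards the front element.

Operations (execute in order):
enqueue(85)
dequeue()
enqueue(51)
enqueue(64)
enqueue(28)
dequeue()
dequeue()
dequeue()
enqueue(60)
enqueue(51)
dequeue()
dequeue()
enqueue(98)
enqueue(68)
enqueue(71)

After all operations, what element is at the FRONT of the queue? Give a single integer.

enqueue(85): queue = [85]
dequeue(): queue = []
enqueue(51): queue = [51]
enqueue(64): queue = [51, 64]
enqueue(28): queue = [51, 64, 28]
dequeue(): queue = [64, 28]
dequeue(): queue = [28]
dequeue(): queue = []
enqueue(60): queue = [60]
enqueue(51): queue = [60, 51]
dequeue(): queue = [51]
dequeue(): queue = []
enqueue(98): queue = [98]
enqueue(68): queue = [98, 68]
enqueue(71): queue = [98, 68, 71]

Answer: 98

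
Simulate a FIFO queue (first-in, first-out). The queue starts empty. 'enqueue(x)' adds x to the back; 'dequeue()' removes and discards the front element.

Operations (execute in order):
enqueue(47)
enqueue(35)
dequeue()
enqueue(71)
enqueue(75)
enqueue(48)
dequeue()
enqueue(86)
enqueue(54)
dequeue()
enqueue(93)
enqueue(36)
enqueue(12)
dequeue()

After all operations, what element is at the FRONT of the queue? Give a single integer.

Answer: 48

Derivation:
enqueue(47): queue = [47]
enqueue(35): queue = [47, 35]
dequeue(): queue = [35]
enqueue(71): queue = [35, 71]
enqueue(75): queue = [35, 71, 75]
enqueue(48): queue = [35, 71, 75, 48]
dequeue(): queue = [71, 75, 48]
enqueue(86): queue = [71, 75, 48, 86]
enqueue(54): queue = [71, 75, 48, 86, 54]
dequeue(): queue = [75, 48, 86, 54]
enqueue(93): queue = [75, 48, 86, 54, 93]
enqueue(36): queue = [75, 48, 86, 54, 93, 36]
enqueue(12): queue = [75, 48, 86, 54, 93, 36, 12]
dequeue(): queue = [48, 86, 54, 93, 36, 12]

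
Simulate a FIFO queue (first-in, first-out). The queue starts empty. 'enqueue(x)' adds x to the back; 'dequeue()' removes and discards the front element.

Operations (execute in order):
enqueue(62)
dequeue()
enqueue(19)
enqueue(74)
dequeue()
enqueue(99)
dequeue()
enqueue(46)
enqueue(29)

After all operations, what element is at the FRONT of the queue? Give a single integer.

enqueue(62): queue = [62]
dequeue(): queue = []
enqueue(19): queue = [19]
enqueue(74): queue = [19, 74]
dequeue(): queue = [74]
enqueue(99): queue = [74, 99]
dequeue(): queue = [99]
enqueue(46): queue = [99, 46]
enqueue(29): queue = [99, 46, 29]

Answer: 99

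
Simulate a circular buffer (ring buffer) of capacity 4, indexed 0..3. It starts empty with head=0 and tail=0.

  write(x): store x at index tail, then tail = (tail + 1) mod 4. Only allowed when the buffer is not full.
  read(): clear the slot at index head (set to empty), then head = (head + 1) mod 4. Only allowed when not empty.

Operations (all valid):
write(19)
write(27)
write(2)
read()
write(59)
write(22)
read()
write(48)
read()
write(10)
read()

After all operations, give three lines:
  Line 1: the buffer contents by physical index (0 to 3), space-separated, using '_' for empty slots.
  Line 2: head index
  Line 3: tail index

write(19): buf=[19 _ _ _], head=0, tail=1, size=1
write(27): buf=[19 27 _ _], head=0, tail=2, size=2
write(2): buf=[19 27 2 _], head=0, tail=3, size=3
read(): buf=[_ 27 2 _], head=1, tail=3, size=2
write(59): buf=[_ 27 2 59], head=1, tail=0, size=3
write(22): buf=[22 27 2 59], head=1, tail=1, size=4
read(): buf=[22 _ 2 59], head=2, tail=1, size=3
write(48): buf=[22 48 2 59], head=2, tail=2, size=4
read(): buf=[22 48 _ 59], head=3, tail=2, size=3
write(10): buf=[22 48 10 59], head=3, tail=3, size=4
read(): buf=[22 48 10 _], head=0, tail=3, size=3

Answer: 22 48 10 _
0
3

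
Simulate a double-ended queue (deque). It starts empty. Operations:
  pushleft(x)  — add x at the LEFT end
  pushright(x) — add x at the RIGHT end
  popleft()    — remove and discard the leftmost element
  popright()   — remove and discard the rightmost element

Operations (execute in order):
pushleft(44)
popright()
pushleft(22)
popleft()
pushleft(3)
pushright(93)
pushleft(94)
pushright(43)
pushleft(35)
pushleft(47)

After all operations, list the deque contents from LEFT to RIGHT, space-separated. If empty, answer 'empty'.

Answer: 47 35 94 3 93 43

Derivation:
pushleft(44): [44]
popright(): []
pushleft(22): [22]
popleft(): []
pushleft(3): [3]
pushright(93): [3, 93]
pushleft(94): [94, 3, 93]
pushright(43): [94, 3, 93, 43]
pushleft(35): [35, 94, 3, 93, 43]
pushleft(47): [47, 35, 94, 3, 93, 43]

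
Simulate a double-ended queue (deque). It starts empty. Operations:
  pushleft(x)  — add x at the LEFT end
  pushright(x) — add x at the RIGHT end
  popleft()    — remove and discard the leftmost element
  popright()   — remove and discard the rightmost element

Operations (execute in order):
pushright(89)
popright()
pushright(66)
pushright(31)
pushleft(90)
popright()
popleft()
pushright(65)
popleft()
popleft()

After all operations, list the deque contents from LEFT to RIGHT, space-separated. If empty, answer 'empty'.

Answer: empty

Derivation:
pushright(89): [89]
popright(): []
pushright(66): [66]
pushright(31): [66, 31]
pushleft(90): [90, 66, 31]
popright(): [90, 66]
popleft(): [66]
pushright(65): [66, 65]
popleft(): [65]
popleft(): []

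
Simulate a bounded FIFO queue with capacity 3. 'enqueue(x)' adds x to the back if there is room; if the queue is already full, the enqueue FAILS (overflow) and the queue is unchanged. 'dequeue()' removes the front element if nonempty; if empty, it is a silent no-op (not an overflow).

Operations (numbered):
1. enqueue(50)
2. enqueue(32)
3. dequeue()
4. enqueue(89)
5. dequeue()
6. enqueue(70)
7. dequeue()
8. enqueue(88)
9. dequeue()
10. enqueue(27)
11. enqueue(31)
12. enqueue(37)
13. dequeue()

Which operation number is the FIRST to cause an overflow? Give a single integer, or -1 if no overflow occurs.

1. enqueue(50): size=1
2. enqueue(32): size=2
3. dequeue(): size=1
4. enqueue(89): size=2
5. dequeue(): size=1
6. enqueue(70): size=2
7. dequeue(): size=1
8. enqueue(88): size=2
9. dequeue(): size=1
10. enqueue(27): size=2
11. enqueue(31): size=3
12. enqueue(37): size=3=cap → OVERFLOW (fail)
13. dequeue(): size=2

Answer: 12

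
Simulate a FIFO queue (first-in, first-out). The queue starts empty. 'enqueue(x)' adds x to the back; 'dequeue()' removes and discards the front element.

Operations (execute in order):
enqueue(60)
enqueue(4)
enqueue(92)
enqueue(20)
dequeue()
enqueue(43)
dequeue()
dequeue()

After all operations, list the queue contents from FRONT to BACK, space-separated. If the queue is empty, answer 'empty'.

Answer: 20 43

Derivation:
enqueue(60): [60]
enqueue(4): [60, 4]
enqueue(92): [60, 4, 92]
enqueue(20): [60, 4, 92, 20]
dequeue(): [4, 92, 20]
enqueue(43): [4, 92, 20, 43]
dequeue(): [92, 20, 43]
dequeue(): [20, 43]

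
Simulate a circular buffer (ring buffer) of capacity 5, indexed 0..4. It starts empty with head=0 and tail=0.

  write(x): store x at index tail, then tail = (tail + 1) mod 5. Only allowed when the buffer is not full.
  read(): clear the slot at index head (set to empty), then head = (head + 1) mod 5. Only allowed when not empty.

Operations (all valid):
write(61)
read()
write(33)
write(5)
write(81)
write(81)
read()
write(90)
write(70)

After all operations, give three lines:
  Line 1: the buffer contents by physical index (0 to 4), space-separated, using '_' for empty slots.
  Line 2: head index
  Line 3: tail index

Answer: 90 70 5 81 81
2
2

Derivation:
write(61): buf=[61 _ _ _ _], head=0, tail=1, size=1
read(): buf=[_ _ _ _ _], head=1, tail=1, size=0
write(33): buf=[_ 33 _ _ _], head=1, tail=2, size=1
write(5): buf=[_ 33 5 _ _], head=1, tail=3, size=2
write(81): buf=[_ 33 5 81 _], head=1, tail=4, size=3
write(81): buf=[_ 33 5 81 81], head=1, tail=0, size=4
read(): buf=[_ _ 5 81 81], head=2, tail=0, size=3
write(90): buf=[90 _ 5 81 81], head=2, tail=1, size=4
write(70): buf=[90 70 5 81 81], head=2, tail=2, size=5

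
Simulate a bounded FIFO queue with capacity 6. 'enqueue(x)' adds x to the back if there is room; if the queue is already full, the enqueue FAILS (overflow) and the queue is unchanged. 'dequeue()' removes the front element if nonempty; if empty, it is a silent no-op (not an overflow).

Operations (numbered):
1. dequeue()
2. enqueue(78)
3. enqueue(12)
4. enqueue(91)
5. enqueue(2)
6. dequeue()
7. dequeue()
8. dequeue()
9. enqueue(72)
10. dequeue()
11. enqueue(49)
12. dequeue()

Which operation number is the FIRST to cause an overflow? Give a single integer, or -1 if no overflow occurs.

1. dequeue(): empty, no-op, size=0
2. enqueue(78): size=1
3. enqueue(12): size=2
4. enqueue(91): size=3
5. enqueue(2): size=4
6. dequeue(): size=3
7. dequeue(): size=2
8. dequeue(): size=1
9. enqueue(72): size=2
10. dequeue(): size=1
11. enqueue(49): size=2
12. dequeue(): size=1

Answer: -1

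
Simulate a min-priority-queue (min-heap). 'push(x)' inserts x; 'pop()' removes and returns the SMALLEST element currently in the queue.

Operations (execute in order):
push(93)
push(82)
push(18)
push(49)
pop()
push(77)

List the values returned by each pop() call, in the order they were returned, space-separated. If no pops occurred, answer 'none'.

push(93): heap contents = [93]
push(82): heap contents = [82, 93]
push(18): heap contents = [18, 82, 93]
push(49): heap contents = [18, 49, 82, 93]
pop() → 18: heap contents = [49, 82, 93]
push(77): heap contents = [49, 77, 82, 93]

Answer: 18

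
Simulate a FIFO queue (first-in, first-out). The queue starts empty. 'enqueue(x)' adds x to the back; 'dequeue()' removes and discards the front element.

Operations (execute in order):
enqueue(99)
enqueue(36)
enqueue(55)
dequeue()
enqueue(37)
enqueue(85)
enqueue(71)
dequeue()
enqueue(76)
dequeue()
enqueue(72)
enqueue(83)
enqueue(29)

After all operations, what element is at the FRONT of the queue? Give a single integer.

Answer: 37

Derivation:
enqueue(99): queue = [99]
enqueue(36): queue = [99, 36]
enqueue(55): queue = [99, 36, 55]
dequeue(): queue = [36, 55]
enqueue(37): queue = [36, 55, 37]
enqueue(85): queue = [36, 55, 37, 85]
enqueue(71): queue = [36, 55, 37, 85, 71]
dequeue(): queue = [55, 37, 85, 71]
enqueue(76): queue = [55, 37, 85, 71, 76]
dequeue(): queue = [37, 85, 71, 76]
enqueue(72): queue = [37, 85, 71, 76, 72]
enqueue(83): queue = [37, 85, 71, 76, 72, 83]
enqueue(29): queue = [37, 85, 71, 76, 72, 83, 29]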